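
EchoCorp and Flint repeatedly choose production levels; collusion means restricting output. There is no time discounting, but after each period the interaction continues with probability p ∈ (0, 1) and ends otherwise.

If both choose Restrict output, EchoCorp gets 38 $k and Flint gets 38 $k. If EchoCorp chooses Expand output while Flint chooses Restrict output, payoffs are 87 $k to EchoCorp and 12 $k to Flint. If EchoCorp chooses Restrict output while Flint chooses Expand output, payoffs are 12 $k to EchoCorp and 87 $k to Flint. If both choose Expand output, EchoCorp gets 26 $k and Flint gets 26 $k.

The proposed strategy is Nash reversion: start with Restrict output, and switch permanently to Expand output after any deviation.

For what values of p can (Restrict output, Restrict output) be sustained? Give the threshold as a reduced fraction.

With no time discounting, the continuation probability p plays the role of the discount factor.
Grim-trigger IC: 38/(1−p) ≥ 87 + 26p/(1−p) ⇒ p ≥ (87−38)/(87−26) = 49/61.

49/61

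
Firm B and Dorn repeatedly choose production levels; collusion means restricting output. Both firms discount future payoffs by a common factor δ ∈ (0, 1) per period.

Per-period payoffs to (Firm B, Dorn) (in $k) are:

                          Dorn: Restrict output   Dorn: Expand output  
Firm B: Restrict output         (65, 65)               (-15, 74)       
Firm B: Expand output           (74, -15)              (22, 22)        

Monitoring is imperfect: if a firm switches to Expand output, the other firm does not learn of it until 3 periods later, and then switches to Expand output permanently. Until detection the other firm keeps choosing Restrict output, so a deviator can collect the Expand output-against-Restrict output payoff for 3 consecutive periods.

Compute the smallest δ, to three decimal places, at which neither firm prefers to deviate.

0.557

A deviator earns 74 for 3 periods, then 22 forever; cooperating earns 65 forever. Multiplying the IC by (1−δ):
65 ≥ 74(1−δ^3) + 22δ^3, so 52·δ^3 ≥ 9 and δ^3 ≥ 9/52.
δ ≥ (9/52)^(1/3) ≈ 0.557.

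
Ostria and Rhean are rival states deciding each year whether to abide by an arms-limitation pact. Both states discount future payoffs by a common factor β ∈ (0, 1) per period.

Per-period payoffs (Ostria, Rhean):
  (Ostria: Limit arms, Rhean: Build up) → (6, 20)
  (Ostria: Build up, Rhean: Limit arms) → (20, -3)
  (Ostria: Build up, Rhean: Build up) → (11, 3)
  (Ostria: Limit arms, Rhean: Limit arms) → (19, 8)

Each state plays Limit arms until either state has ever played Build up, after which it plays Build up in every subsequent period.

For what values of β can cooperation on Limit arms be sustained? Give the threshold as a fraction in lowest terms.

Ostria's threshold: (20−19)/(20−11) = 1/9.
Rhean's threshold: (20−8)/(20−3) = 12/17.
1/9 < 12/17, so Rhean binds and β* = 12/17.

12/17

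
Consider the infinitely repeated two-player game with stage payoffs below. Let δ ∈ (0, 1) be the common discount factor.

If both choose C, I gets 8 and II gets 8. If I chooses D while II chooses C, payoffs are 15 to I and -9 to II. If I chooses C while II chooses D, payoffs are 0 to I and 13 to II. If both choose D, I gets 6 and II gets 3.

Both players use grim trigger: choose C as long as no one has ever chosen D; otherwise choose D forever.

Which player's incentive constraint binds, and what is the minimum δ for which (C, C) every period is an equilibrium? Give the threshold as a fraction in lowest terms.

I; δ ≥ 7/9

For I: deviation gain 15−8 = 7, per-period punishment loss 8−6 = 2. IC gives δ ≥ 7/9.
For II: gain 5, loss 5 per period, so δ ≥ 5/10 = 1/2.
The tighter constraint is I's, so cooperation needs δ ≥ 7/9.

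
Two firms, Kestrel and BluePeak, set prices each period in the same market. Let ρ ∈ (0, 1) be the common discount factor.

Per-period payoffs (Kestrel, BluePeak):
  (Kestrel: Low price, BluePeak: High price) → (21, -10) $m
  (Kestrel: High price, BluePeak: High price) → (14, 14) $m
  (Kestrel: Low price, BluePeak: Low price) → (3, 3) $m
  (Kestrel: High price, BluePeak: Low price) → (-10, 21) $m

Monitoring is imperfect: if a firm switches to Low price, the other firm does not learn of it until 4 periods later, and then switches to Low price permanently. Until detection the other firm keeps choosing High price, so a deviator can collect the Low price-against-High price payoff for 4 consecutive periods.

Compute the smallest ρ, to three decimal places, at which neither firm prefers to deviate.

The best deviation is to choose Low price for all 4 undetected periods, earning 21 each, then 3 forever once detected.
Deviation value: 21(1−ρ^4)/(1−ρ) + 3ρ^4/(1−ρ); cooperation value: 14/(1−ρ).
IC: 14 ≥ 21(1−ρ^4) + 3ρ^4 = 21 − 18ρ^4.
So ρ^4 ≥ 7/18, giving ρ ≥ (7/18)^(1/4) ≈ 0.790.

0.790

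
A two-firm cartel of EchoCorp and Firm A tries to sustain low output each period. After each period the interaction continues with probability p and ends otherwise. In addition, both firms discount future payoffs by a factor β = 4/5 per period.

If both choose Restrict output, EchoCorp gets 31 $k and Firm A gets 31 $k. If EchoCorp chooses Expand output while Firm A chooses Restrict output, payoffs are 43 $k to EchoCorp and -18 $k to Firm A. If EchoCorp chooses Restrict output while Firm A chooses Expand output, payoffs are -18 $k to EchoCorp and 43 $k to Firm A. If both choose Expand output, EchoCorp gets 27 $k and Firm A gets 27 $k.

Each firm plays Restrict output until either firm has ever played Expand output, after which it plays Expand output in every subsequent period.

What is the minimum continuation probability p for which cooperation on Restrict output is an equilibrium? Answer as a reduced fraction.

15/16

Expected continuation weight on next period's payoff is β·p = 4/5·p, which plays the role of the discount factor.
Cooperation requires 4/5·p ≥ (43−31)/(43−27) = 3/4, hence p ≥ 15/16.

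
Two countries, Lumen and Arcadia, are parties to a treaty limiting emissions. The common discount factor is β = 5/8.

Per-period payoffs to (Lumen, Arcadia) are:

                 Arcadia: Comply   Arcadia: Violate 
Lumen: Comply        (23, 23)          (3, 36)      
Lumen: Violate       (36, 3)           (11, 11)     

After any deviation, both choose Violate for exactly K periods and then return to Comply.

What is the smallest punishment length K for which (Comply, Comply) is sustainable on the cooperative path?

3

Need Σ_{k=1}^{K} β^k ≥ (36−23)/(23−11) = 1.0833 at β = 5/8.
At K = 2 the sum is 1.0156 < 1.0833; at K = 3 it is 1.2598 ≥ 1.0833.
So the minimum punishment length is K = 3.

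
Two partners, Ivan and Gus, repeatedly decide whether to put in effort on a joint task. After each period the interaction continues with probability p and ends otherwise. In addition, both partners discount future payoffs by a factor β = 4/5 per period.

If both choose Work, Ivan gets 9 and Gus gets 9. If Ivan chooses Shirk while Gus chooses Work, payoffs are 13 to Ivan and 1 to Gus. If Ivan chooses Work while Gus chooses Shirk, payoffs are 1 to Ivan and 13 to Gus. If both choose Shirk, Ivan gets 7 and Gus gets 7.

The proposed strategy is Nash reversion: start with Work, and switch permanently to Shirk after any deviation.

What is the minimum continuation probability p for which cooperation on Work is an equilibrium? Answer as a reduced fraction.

5/6

Expected continuation weight on next period's payoff is β·p = 4/5·p, which plays the role of the discount factor.
Cooperation requires 4/5·p ≥ (13−9)/(13−7) = 2/3, hence p ≥ 5/6.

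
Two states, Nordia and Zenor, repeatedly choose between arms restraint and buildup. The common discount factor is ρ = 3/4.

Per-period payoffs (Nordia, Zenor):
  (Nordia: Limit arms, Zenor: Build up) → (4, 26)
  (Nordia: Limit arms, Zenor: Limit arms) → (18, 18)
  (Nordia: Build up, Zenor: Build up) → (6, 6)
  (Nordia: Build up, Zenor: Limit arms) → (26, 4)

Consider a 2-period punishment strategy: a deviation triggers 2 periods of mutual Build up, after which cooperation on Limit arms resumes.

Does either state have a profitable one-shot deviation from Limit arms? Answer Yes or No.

IC: ρ+…+ρ^2 ≥ (26−18)/(18−6) = 2/3.
At ρ = 3/4: partial sum = 1.3125 ≥ 0.6667. Cooperation sustainable.

No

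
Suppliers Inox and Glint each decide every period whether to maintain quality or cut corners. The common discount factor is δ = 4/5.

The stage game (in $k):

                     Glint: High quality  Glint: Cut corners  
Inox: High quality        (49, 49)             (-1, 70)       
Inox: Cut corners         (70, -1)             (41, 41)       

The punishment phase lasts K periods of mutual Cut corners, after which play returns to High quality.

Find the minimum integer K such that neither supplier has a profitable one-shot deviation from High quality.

IC: δ(1−δ^K)/(1−δ) ≥ (70−49)/(49−41) = 21/8.
With δ = 4/5: need 1 − δ^K ≥ 21/8·(1−4/5)/(4/5), i.e. δ^K ≤ 0.3438.
Since (4/5)^4 = 0.4096 and (4/5)^5 = 0.3277, the smallest such K is 5.

5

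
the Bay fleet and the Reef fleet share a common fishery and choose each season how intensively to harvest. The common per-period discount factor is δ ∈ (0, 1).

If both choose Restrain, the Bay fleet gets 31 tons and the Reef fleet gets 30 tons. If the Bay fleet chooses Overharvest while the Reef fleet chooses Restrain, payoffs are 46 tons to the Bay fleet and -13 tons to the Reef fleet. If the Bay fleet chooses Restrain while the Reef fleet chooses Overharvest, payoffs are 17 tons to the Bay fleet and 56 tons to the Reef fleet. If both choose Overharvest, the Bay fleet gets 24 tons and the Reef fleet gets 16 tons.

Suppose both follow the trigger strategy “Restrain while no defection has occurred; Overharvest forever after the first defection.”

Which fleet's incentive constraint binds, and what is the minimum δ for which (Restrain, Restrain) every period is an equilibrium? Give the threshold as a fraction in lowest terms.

the Bay fleet; δ ≥ 15/22

For the Bay fleet: deviation gain 46−31 = 15, per-period punishment loss 31−24 = 7. IC gives δ ≥ 15/22.
For the Reef fleet: gain 26, loss 14 per period, so δ ≥ 26/40 = 13/20.
The tighter constraint is the Bay fleet's, so cooperation needs δ ≥ 15/22.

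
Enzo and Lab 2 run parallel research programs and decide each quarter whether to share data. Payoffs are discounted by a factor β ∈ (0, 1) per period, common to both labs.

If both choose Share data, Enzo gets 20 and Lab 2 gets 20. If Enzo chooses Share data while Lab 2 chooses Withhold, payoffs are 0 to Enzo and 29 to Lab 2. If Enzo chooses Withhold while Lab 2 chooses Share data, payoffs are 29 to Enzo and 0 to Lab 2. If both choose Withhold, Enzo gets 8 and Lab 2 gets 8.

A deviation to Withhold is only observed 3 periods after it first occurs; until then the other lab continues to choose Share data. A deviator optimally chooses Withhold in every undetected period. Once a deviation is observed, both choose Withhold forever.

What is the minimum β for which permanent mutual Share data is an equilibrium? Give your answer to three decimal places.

0.754

Deviating for the 3 undetected periods gains 29−20 = 9 per period over cooperation, then loses 20−8 = 12 per period forever once punishment starts.
Gain: 9(1 + β + … + β^2); loss: 12·β^3/(1−β).
No profitable deviation ⇔ 9(1−β^3) ≤ 12·β^3, i.e. β^3 ≥ 9/(9+12) = 3/7.
Hence β ≥ (3/7)^(1/3) ≈ 0.754.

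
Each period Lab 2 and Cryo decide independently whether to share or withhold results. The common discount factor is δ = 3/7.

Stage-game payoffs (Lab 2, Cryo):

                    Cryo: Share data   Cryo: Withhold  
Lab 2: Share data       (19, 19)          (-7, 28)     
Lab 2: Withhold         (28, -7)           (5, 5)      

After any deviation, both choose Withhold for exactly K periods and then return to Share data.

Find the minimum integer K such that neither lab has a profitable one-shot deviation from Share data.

IC: δ(1−δ^K)/(1−δ) ≥ (28−19)/(19−5) = 9/14.
With δ = 3/7: need 1 − δ^K ≥ 9/14·(1−3/7)/(3/7), i.e. δ^K ≤ 0.1429.
Since (3/7)^2 = 0.1837 and (3/7)^3 = 0.0787, the smallest such K is 3.

3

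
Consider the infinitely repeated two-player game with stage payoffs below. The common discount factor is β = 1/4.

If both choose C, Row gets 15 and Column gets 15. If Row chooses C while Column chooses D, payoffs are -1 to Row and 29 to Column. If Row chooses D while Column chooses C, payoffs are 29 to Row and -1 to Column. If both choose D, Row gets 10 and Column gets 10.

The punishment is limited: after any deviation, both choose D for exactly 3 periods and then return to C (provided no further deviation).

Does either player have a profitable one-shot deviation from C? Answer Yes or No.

Yes

Comparing payoff streams over the 4 periods until play realigns: cooperate → 15(1+β+…+β^3); deviate → 29 + 10(β+…+β^3).
Cooperation is sustained iff (15−10)(β+…+β^3) ≥ 29−15.
β+…+β^3 = 1/4·(1−(1/4)^3)/(1−1/4) = 0.3281, and (29−15)/(15−10) = 2.8000.
0.3281 < 2.8000, so cooperation is not sustainable.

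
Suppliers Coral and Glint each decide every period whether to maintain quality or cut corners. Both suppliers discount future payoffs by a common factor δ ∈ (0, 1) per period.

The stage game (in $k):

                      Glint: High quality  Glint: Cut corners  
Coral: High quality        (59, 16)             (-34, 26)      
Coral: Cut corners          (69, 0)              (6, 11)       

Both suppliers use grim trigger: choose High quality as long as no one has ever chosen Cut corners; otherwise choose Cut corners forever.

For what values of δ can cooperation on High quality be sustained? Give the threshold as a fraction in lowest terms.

2/3

For Coral: deviation gain 69−59 = 10, per-period punishment loss 59−6 = 53. IC gives δ ≥ 10/63.
For Glint: gain 10, loss 5 per period, so δ ≥ 10/15 = 2/3.
The tighter constraint is Glint's, so cooperation needs δ ≥ 2/3.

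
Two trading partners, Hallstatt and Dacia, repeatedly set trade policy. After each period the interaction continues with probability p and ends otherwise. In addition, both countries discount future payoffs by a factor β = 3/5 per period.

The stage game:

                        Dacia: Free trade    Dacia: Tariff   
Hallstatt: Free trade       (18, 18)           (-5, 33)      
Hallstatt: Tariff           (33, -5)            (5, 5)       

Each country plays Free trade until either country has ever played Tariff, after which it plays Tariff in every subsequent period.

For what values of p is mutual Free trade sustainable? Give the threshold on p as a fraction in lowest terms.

25/28

Expected continuation weight on next period's payoff is β·p = 3/5·p, which plays the role of the discount factor.
Cooperation requires 3/5·p ≥ (33−18)/(33−5) = 15/28, hence p ≥ 25/28.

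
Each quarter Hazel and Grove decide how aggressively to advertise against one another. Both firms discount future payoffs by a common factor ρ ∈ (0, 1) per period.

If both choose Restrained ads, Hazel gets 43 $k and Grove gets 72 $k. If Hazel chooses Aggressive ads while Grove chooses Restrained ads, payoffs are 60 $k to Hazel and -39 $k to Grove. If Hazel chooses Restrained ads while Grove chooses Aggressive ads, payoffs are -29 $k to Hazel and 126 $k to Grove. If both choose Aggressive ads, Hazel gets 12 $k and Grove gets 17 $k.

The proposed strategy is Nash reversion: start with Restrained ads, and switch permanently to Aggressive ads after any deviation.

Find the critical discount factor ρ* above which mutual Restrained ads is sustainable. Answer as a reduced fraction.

Hazel's threshold: (60−43)/(60−12) = 17/48.
Grove's threshold: (126−72)/(126−17) = 54/109.
17/48 < 54/109, so Grove binds and ρ* = 54/109.

54/109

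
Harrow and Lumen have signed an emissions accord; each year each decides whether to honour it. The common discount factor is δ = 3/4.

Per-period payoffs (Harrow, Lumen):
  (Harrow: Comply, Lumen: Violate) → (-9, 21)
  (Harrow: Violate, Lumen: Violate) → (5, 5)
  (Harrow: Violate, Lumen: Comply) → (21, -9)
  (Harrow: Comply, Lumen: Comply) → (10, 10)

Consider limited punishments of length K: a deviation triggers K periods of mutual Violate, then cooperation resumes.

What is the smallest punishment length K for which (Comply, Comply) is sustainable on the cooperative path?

5

IC: δ(1−δ^K)/(1−δ) ≥ (21−10)/(10−5) = 11/5.
With δ = 3/4: need 1 − δ^K ≥ 11/5·(1−3/4)/(3/4), i.e. δ^K ≤ 0.2667.
Since (3/4)^4 = 0.3164 and (3/4)^5 = 0.2373, the smallest such K is 5.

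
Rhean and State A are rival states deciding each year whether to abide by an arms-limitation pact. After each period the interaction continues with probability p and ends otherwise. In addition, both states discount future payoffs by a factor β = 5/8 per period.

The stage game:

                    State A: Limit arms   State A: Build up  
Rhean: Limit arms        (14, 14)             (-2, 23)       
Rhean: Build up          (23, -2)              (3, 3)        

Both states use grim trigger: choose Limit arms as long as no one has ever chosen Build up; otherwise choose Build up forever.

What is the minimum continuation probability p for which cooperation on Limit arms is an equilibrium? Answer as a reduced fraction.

Expected continuation weight on next period's payoff is β·p = 5/8·p, which plays the role of the discount factor.
Cooperation requires 5/8·p ≥ (23−14)/(23−3) = 9/20, hence p ≥ 18/25.

18/25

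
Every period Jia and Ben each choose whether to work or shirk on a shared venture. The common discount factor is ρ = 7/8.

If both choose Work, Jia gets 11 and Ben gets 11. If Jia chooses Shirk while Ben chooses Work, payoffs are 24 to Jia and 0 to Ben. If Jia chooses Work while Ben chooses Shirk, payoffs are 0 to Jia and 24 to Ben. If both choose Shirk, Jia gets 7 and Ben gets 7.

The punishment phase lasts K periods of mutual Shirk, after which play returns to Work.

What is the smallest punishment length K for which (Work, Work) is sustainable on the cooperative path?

Need Σ_{k=1}^{K} ρ^k ≥ (24−11)/(11−7) = 3.2500 at ρ = 7/8.
At K = 4 the sum is 2.8967 < 3.2500; at K = 5 it is 3.4096 ≥ 3.2500.
So the minimum punishment length is K = 5.

5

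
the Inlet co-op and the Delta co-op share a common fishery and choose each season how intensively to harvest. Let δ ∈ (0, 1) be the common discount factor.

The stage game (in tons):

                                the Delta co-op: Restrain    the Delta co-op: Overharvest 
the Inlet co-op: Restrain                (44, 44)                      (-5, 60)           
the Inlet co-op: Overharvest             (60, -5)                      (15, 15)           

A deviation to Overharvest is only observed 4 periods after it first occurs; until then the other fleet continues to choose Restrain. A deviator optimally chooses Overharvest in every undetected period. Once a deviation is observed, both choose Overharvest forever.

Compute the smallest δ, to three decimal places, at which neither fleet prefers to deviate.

0.772

A deviator earns 60 for 4 periods, then 15 forever; cooperating earns 44 forever. Multiplying the IC by (1−δ):
44 ≥ 60(1−δ^4) + 15δ^4, so 45·δ^4 ≥ 16 and δ^4 ≥ 16/45.
δ ≥ (16/45)^(1/4) ≈ 0.772.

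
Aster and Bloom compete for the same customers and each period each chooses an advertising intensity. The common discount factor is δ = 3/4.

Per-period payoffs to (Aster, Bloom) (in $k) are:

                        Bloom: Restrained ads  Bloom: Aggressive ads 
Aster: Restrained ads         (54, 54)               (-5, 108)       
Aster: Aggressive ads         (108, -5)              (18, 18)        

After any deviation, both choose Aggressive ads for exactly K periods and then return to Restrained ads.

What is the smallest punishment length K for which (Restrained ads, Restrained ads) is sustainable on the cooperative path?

IC: δ(1−δ^K)/(1−δ) ≥ (108−54)/(54−18) = 3/2.
With δ = 3/4: need 1 − δ^K ≥ 3/2·(1−3/4)/(3/4), i.e. δ^K ≤ 0.5000.
Since (3/4)^2 = 0.5625 and (3/4)^3 = 0.4219, the smallest such K is 3.

3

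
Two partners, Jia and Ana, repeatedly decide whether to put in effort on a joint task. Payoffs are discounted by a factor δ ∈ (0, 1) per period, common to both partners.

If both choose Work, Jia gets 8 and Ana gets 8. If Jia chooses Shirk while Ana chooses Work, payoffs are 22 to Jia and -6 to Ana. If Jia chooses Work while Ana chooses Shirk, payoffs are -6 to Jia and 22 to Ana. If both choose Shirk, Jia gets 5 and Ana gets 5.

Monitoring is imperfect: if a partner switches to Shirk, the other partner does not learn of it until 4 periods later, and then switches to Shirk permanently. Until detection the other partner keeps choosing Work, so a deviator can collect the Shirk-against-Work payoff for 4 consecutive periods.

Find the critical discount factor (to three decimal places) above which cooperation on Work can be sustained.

0.953

A deviator earns 22 for 4 periods, then 5 forever; cooperating earns 8 forever. Multiplying the IC by (1−δ):
8 ≥ 22(1−δ^4) + 5δ^4, so 17·δ^4 ≥ 14 and δ^4 ≥ 14/17.
δ ≥ (14/17)^(1/4) ≈ 0.953.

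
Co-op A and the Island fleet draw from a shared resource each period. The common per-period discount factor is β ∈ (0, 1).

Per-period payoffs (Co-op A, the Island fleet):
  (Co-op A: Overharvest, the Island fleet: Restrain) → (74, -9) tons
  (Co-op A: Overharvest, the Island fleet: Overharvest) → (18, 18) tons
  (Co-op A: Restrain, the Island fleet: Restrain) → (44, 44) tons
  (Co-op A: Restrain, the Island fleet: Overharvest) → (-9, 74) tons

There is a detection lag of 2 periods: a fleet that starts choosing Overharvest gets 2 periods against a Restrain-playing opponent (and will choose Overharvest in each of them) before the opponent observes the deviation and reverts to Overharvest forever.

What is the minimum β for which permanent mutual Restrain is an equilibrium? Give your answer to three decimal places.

0.732

The best deviation is to choose Overharvest for all 2 undetected periods, earning 74 each, then 18 forever once detected.
Deviation value: 74(1−β^2)/(1−β) + 18β^2/(1−β); cooperation value: 44/(1−β).
IC: 44 ≥ 74(1−β^2) + 18β^2 = 74 − 56β^2.
So β^2 ≥ 30/56 = 15/28, giving β ≥ (15/28)^(1/2) ≈ 0.732.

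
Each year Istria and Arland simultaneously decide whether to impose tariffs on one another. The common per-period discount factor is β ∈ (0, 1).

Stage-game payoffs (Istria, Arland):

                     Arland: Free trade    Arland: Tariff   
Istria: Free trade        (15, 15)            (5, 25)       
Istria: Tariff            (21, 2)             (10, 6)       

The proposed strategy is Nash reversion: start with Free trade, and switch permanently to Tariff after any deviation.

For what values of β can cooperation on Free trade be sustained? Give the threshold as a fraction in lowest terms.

6/11

Istria: cooperation gives 15 each period; deviation gives 21 once then 10 forever.
  15/(1−β) ≥ 21 + 10β/(1−β) ⇒ β ≥ 6/11.
Arland: cooperation gives 15 each period; deviation gives 25 once then 6 forever.
  β ≥ 10/19.
Both must hold, so the binding constraint is Istria's: β ≥ 6/11.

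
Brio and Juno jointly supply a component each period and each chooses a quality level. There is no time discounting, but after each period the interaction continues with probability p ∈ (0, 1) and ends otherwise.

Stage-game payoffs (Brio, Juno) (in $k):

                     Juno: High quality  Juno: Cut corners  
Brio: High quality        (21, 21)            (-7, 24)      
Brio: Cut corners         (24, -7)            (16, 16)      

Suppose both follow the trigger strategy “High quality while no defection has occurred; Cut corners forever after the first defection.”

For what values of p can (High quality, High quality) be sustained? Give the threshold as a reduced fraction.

3/8

Expected cooperation value is 21 + p·21 + p²·21 + … = 21/(1−p); deviation gives 24 + p·16/(1−p).
21 ≥ 24(1−p) + 16p ⇒ 8p ≥ 3 ⇒ p ≥ 3/8.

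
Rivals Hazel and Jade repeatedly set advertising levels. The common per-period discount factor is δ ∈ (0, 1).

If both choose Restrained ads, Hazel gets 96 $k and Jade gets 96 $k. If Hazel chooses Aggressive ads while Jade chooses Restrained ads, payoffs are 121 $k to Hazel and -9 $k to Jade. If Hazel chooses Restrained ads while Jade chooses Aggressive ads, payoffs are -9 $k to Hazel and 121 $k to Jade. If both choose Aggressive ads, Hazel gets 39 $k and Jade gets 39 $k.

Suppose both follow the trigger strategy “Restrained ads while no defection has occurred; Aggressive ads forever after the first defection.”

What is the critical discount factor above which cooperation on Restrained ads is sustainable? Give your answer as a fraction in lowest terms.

25/82

Under grim trigger the critical discount factor is (T−C)/(T−P) with T = 121, C = 96, P = 39.
δ* = (121−96)/(121−39) = 25/82.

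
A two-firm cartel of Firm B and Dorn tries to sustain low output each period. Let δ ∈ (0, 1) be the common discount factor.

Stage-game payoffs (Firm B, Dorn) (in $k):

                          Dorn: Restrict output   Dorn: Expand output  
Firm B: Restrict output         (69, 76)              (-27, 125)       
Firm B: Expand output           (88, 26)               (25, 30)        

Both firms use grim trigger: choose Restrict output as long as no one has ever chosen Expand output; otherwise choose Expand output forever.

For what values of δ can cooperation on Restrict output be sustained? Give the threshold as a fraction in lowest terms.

49/95

Firm B's threshold: (88−69)/(88−25) = 19/63.
Dorn's threshold: (125−76)/(125−30) = 49/95.
19/63 < 49/95, so Dorn binds and δ* = 49/95.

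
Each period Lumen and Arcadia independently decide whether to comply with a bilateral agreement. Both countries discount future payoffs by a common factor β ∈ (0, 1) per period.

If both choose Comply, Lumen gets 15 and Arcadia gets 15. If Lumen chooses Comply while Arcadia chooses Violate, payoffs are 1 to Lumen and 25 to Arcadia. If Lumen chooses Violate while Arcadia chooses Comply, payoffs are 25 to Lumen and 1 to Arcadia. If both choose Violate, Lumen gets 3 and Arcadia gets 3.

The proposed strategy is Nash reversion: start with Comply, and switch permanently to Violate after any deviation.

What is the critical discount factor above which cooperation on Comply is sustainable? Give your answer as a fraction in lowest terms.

5/11

Cooperation forever yields 15 each period: 15/(1−β).
Deviating yields 25 once, then 3 forever: 25 + 3β/(1−β).
No profitable deviation requires 15/(1−β) ≥ 25 + 3β/(1−β).
Multiplying by (1−β): 15 ≥ 25(1−β) + 3β = 25 − 22β.
So 22β ≥ 10, i.e. β ≥ 10/22 = 5/11.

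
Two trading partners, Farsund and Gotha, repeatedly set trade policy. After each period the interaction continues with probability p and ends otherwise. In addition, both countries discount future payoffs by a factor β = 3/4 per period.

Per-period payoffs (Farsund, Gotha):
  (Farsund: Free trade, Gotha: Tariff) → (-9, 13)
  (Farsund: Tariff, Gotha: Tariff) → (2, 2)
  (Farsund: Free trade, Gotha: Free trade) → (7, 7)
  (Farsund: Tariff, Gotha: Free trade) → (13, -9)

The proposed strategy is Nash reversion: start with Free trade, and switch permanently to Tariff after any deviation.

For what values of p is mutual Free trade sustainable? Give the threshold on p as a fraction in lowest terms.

8/11

Expected continuation weight on next period's payoff is β·p = 3/4·p, which plays the role of the discount factor.
Cooperation requires 3/4·p ≥ (13−7)/(13−2) = 6/11, hence p ≥ 8/11.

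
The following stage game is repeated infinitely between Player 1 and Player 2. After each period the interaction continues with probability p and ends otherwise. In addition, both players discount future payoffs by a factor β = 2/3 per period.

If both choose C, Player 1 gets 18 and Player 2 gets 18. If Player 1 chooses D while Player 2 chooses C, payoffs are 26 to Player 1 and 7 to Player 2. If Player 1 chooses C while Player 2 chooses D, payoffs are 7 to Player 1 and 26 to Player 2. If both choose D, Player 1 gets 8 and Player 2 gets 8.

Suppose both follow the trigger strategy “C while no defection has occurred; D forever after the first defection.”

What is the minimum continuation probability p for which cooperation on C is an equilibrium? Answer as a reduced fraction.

Expected continuation weight on next period's payoff is β·p = 2/3·p, which plays the role of the discount factor.
Cooperation requires 2/3·p ≥ (26−18)/(26−8) = 4/9, hence p ≥ 2/3.

2/3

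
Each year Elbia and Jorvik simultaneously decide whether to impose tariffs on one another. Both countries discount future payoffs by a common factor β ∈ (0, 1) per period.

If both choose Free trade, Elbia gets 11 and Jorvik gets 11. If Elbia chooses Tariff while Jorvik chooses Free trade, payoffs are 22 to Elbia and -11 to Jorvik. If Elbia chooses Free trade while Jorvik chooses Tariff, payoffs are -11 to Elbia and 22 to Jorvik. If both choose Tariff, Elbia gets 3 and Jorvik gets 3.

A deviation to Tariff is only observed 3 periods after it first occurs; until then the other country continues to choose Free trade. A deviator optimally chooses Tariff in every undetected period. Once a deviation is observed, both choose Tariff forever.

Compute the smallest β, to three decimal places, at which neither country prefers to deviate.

Deviating for the 3 undetected periods gains 22−11 = 11 per period over cooperation, then loses 11−3 = 8 per period forever once punishment starts.
Gain: 11(1 + β + … + β^2); loss: 8·β^3/(1−β).
No profitable deviation ⇔ 11(1−β^3) ≤ 8·β^3, i.e. β^3 ≥ 11/(11+8) = 11/19.
Hence β ≥ (11/19)^(1/3) ≈ 0.833.

0.833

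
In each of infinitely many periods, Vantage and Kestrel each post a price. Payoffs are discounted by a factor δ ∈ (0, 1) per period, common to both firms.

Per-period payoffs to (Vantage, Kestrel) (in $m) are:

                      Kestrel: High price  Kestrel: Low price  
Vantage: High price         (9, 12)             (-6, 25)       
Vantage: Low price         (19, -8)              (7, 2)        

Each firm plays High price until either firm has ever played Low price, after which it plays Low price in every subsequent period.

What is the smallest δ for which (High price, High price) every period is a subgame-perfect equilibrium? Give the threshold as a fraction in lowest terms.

Vantage: cooperation gives 9 each period; deviation gives 19 once then 7 forever.
  9/(1−δ) ≥ 19 + 7δ/(1−δ) ⇒ δ ≥ 10/12 = 5/6.
Kestrel: cooperation gives 12 each period; deviation gives 25 once then 2 forever.
  δ ≥ 13/23.
Both must hold, so the binding constraint is Vantage's: δ ≥ 5/6.

5/6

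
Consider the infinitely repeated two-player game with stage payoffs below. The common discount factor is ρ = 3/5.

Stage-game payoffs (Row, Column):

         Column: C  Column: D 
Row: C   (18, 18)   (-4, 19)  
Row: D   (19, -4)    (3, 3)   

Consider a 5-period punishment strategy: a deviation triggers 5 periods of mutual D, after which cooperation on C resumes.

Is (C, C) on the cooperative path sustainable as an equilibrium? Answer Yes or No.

Yes

Comparing payoff streams over the 6 periods until play realigns: cooperate → 18(1+ρ+…+ρ^5); deviate → 19 + 3(ρ+…+ρ^5).
Cooperation is sustained iff (18−3)(ρ+…+ρ^5) ≥ 19−18.
ρ+…+ρ^5 = 3/5·(1−(3/5)^5)/(1−3/5) = 1.3834, and (19−18)/(18−3) = 0.0667.
1.3834 ≥ 0.0667, so cooperation is sustainable.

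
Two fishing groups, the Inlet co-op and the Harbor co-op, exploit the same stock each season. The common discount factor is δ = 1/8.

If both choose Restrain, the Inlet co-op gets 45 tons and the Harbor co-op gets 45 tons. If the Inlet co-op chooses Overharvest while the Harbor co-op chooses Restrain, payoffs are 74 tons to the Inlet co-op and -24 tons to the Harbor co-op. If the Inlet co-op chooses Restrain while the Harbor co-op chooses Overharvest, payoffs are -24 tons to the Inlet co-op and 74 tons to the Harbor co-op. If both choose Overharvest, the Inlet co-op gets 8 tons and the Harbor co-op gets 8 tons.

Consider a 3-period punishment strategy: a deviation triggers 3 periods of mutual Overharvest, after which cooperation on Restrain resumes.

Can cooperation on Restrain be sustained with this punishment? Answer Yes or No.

No

A one-shot deviation gives 74 now, then 8 for 3 periods, then back to 45.
Gain from deviating: (74−45) today; loss: (45−8) in each of the next 3 periods.
No-deviation condition: (45−8)(δ+…+δ^3) ≥ 74−45, i.e. δ+…+δ^3 ≥ 29/37.
At δ = 1/8: δ+…+δ^3 = 0.1426 < 0.7838.
So cooperation is not sustainable.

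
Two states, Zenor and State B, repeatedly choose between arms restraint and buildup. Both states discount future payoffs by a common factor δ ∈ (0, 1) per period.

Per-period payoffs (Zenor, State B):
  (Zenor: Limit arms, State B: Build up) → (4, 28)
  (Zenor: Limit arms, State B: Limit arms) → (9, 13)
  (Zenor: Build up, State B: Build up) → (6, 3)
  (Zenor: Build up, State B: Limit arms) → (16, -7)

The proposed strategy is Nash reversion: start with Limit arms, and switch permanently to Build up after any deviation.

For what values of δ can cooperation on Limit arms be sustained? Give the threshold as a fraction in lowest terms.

7/10

For Zenor: deviation gain 16−9 = 7, per-period punishment loss 9−6 = 3. IC gives δ ≥ 7/10.
For State B: gain 15, loss 10 per period, so δ ≥ 15/25 = 3/5.
The tighter constraint is Zenor's, so cooperation needs δ ≥ 7/10.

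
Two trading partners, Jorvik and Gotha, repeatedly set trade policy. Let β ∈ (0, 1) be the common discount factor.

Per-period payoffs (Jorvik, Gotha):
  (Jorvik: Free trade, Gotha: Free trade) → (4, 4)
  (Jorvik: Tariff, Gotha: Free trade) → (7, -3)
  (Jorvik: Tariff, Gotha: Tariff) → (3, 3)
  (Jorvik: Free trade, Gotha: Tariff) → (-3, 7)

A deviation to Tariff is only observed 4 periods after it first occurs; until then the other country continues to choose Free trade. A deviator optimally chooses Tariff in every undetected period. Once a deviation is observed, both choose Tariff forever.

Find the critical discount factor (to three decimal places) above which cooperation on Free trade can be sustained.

Deviating for the 4 undetected periods gains 7−4 = 3 per period over cooperation, then loses 4−3 = 1 per period forever once punishment starts.
Gain: 3(1 + β + … + β^3); loss: 1·β^4/(1−β).
No profitable deviation ⇔ 3(1−β^4) ≤ 1·β^4, i.e. β^4 ≥ 3/(3+1) = 3/4.
Hence β ≥ (3/4)^(1/4) ≈ 0.931.

0.931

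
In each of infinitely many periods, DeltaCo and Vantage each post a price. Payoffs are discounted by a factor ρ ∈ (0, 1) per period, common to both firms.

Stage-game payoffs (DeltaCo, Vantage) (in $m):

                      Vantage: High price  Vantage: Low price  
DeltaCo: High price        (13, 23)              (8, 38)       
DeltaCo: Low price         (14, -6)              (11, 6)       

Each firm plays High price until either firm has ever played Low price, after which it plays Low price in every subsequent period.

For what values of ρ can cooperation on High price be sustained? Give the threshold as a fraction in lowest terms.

15/32

DeltaCo: cooperation gives 13 each period; deviation gives 14 once then 11 forever.
  13/(1−ρ) ≥ 14 + 11ρ/(1−ρ) ⇒ ρ ≥ 1/3.
Vantage: cooperation gives 23 each period; deviation gives 38 once then 6 forever.
  ρ ≥ 15/32.
Both must hold, so the binding constraint is Vantage's: ρ ≥ 15/32.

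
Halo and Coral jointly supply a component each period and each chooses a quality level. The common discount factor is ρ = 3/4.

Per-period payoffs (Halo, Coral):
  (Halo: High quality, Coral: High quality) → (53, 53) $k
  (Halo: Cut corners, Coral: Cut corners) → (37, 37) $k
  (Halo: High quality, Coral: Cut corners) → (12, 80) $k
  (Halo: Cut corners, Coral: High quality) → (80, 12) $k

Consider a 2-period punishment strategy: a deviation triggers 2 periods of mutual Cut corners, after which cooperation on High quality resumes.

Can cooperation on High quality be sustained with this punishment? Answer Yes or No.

IC: ρ+…+ρ^2 ≥ (80−53)/(53−37) = 27/16.
At ρ = 3/4: partial sum = 1.3125 < 1.6875. Cooperation not sustainable.

No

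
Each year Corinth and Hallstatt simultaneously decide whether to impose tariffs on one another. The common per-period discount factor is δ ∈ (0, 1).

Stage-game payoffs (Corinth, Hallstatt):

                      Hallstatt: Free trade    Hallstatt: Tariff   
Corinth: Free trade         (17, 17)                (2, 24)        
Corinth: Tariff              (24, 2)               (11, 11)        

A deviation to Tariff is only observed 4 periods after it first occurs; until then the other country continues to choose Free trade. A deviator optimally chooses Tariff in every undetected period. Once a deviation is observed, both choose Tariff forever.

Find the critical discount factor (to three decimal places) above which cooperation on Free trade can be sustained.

0.857

Deviating for the 4 undetected periods gains 24−17 = 7 per period over cooperation, then loses 17−11 = 6 per period forever once punishment starts.
Gain: 7(1 + δ + … + δ^3); loss: 6·δ^4/(1−δ).
No profitable deviation ⇔ 7(1−δ^4) ≤ 6·δ^4, i.e. δ^4 ≥ 7/(7+6) = 7/13.
Hence δ ≥ (7/13)^(1/4) ≈ 0.857.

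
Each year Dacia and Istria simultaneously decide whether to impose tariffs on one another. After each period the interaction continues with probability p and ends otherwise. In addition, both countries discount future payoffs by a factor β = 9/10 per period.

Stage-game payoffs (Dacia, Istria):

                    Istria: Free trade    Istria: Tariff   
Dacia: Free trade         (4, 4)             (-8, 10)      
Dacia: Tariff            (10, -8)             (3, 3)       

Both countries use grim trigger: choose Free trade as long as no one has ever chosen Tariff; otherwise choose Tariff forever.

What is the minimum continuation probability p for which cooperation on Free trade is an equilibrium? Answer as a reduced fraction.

Expected continuation weight on next period's payoff is β·p = 9/10·p, which plays the role of the discount factor.
Cooperation requires 9/10·p ≥ (10−4)/(10−3) = 6/7, hence p ≥ 20/21.

20/21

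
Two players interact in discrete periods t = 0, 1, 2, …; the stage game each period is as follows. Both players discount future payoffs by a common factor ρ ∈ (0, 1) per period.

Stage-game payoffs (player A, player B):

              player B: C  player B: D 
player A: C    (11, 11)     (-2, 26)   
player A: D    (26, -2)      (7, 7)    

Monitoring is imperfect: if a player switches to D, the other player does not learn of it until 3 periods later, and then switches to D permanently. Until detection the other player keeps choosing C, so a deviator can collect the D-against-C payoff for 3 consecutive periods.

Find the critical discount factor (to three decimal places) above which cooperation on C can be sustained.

The best deviation is to choose D for all 3 undetected periods, earning 26 each, then 7 forever once detected.
Deviation value: 26(1−ρ^3)/(1−ρ) + 7ρ^3/(1−ρ); cooperation value: 11/(1−ρ).
IC: 11 ≥ 26(1−ρ^3) + 7ρ^3 = 26 − 19ρ^3.
So ρ^3 ≥ 15/19, giving ρ ≥ (15/19)^(1/3) ≈ 0.924.

0.924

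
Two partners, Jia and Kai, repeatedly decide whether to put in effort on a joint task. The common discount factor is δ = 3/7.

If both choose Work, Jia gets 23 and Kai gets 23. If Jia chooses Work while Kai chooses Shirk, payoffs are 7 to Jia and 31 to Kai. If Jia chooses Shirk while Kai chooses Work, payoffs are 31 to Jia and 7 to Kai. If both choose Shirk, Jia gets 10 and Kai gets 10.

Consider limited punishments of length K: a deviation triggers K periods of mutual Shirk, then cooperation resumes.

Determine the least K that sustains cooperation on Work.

3

IC: δ(1−δ^K)/(1−δ) ≥ (31−23)/(23−10) = 8/13.
With δ = 3/7: need 1 − δ^K ≥ 8/13·(1−3/7)/(3/7), i.e. δ^K ≤ 0.1795.
Since (3/7)^2 = 0.1837 and (3/7)^3 = 0.0787, the smallest such K is 3.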